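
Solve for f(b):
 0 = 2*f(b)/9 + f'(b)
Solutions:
 f(b) = C1*exp(-2*b/9)


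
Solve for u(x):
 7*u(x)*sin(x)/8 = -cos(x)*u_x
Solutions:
 u(x) = C1*cos(x)^(7/8)


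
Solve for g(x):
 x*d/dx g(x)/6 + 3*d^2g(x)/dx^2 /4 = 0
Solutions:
 g(x) = C1 + C2*erf(x/3)


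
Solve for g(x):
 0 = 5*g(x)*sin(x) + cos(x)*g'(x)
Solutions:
 g(x) = C1*cos(x)^5


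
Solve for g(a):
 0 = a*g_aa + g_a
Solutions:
 g(a) = C1 + C2*log(a)


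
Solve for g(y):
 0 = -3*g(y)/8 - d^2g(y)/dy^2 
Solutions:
 g(y) = C1*sin(sqrt(6)*y/4) + C2*cos(sqrt(6)*y/4)


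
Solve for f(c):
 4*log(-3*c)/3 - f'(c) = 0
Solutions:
 f(c) = C1 + 4*c*log(-c)/3 + 4*c*(-1 + log(3))/3


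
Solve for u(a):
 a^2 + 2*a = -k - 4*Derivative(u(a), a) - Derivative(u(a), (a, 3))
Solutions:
 u(a) = C1 + C2*sin(2*a) + C3*cos(2*a) - a^3/12 - a^2/4 - a*k/4 + a/8


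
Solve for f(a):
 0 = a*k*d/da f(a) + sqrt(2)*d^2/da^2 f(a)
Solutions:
 f(a) = Piecewise((-2^(3/4)*sqrt(pi)*C1*erf(2^(1/4)*a*sqrt(k)/2)/(2*sqrt(k)) - C2, (k > 0) | (k < 0)), (-C1*a - C2, True))


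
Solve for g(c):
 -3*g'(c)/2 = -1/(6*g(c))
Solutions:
 g(c) = -sqrt(C1 + 2*c)/3
 g(c) = sqrt(C1 + 2*c)/3


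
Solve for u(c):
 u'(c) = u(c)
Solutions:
 u(c) = C1*exp(c)


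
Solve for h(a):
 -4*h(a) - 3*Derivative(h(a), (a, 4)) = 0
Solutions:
 h(a) = (C1*sin(3^(3/4)*a/3) + C2*cos(3^(3/4)*a/3))*exp(-3^(3/4)*a/3) + (C3*sin(3^(3/4)*a/3) + C4*cos(3^(3/4)*a/3))*exp(3^(3/4)*a/3)


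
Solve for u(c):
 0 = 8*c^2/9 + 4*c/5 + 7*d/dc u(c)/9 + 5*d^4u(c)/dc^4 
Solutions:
 u(c) = C1 + C4*exp(-525^(1/3)*c/15) - 8*c^3/21 - 18*c^2/35 + (C2*sin(175^(1/3)*3^(5/6)*c/30) + C3*cos(175^(1/3)*3^(5/6)*c/30))*exp(525^(1/3)*c/30)


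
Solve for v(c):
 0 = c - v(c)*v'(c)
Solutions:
 v(c) = -sqrt(C1 + c^2)
 v(c) = sqrt(C1 + c^2)


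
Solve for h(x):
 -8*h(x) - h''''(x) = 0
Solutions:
 h(x) = (C1*sin(2^(1/4)*x) + C2*cos(2^(1/4)*x))*exp(-2^(1/4)*x) + (C3*sin(2^(1/4)*x) + C4*cos(2^(1/4)*x))*exp(2^(1/4)*x)


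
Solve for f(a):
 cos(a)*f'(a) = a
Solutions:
 f(a) = C1 + Integral(a/cos(a), a)


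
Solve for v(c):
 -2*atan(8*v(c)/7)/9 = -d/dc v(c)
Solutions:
 Integral(1/atan(8*_y/7), (_y, v(c))) = C1 + 2*c/9


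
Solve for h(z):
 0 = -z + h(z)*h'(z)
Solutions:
 h(z) = -sqrt(C1 + z^2)
 h(z) = sqrt(C1 + z^2)


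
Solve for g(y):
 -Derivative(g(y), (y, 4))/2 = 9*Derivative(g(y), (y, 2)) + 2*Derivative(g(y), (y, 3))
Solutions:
 g(y) = C1 + C2*y + (C3*sin(sqrt(14)*y) + C4*cos(sqrt(14)*y))*exp(-2*y)


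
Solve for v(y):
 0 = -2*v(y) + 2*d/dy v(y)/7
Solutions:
 v(y) = C1*exp(7*y)


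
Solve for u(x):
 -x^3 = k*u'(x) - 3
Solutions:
 u(x) = C1 - x^4/(4*k) + 3*x/k


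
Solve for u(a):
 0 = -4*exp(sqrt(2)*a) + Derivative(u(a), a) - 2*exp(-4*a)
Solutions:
 u(a) = C1 + 2*sqrt(2)*exp(sqrt(2)*a) - exp(-4*a)/2


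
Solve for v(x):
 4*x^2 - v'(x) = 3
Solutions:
 v(x) = C1 + 4*x^3/3 - 3*x


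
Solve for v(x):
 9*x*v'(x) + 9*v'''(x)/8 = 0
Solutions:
 v(x) = C1 + Integral(C2*airyai(-2*x) + C3*airybi(-2*x), x)


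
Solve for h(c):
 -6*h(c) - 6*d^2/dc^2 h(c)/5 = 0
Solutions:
 h(c) = C1*sin(sqrt(5)*c) + C2*cos(sqrt(5)*c)


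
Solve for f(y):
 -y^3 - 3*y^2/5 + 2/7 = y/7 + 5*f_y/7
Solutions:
 f(y) = C1 - 7*y^4/20 - 7*y^3/25 - y^2/10 + 2*y/5


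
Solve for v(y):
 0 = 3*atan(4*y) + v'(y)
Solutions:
 v(y) = C1 - 3*y*atan(4*y) + 3*log(16*y^2 + 1)/8


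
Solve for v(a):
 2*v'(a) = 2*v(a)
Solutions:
 v(a) = C1*exp(a)


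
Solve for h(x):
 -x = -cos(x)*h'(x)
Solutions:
 h(x) = C1 + Integral(x/cos(x), x)


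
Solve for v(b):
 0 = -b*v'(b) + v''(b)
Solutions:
 v(b) = C1 + C2*erfi(sqrt(2)*b/2)


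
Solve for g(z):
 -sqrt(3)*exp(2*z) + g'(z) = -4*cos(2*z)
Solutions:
 g(z) = C1 + sqrt(3)*exp(2*z)/2 - 2*sin(2*z)


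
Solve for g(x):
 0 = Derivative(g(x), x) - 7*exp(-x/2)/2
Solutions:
 g(x) = C1 - 7*exp(-x/2)


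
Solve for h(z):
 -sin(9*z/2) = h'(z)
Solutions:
 h(z) = C1 + 2*cos(9*z/2)/9


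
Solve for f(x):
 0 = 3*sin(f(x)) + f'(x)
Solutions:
 f(x) = -acos((-C1 - exp(6*x))/(C1 - exp(6*x))) + 2*pi
 f(x) = acos((-C1 - exp(6*x))/(C1 - exp(6*x)))


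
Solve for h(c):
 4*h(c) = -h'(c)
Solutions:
 h(c) = C1*exp(-4*c)


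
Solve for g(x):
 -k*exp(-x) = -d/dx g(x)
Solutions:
 g(x) = C1 - k*exp(-x)


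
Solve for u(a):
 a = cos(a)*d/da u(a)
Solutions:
 u(a) = C1 + Integral(a/cos(a), a)


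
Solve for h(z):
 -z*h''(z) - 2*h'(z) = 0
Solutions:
 h(z) = C1 + C2/z


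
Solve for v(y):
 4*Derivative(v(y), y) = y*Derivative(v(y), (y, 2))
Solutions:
 v(y) = C1 + C2*y^5


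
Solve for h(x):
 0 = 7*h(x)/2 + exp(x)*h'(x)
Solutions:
 h(x) = C1*exp(7*exp(-x)/2)


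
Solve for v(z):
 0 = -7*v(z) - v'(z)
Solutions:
 v(z) = C1*exp(-7*z)


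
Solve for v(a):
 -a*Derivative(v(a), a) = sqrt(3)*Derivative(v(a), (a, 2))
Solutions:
 v(a) = C1 + C2*erf(sqrt(2)*3^(3/4)*a/6)


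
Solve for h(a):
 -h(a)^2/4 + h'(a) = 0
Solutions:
 h(a) = -4/(C1 + a)


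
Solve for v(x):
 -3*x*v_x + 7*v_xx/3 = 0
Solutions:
 v(x) = C1 + C2*erfi(3*sqrt(14)*x/14)


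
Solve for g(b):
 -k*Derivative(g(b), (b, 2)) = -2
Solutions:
 g(b) = C1 + C2*b + b^2/k


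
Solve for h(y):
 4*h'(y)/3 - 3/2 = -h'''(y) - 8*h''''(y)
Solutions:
 h(y) = C1 + C2*exp(y*(-2 + (48*sqrt(577) + 1153)^(-1/3) + (48*sqrt(577) + 1153)^(1/3))/48)*sin(sqrt(3)*y*(-(48*sqrt(577) + 1153)^(1/3) + (48*sqrt(577) + 1153)^(-1/3))/48) + C3*exp(y*(-2 + (48*sqrt(577) + 1153)^(-1/3) + (48*sqrt(577) + 1153)^(1/3))/48)*cos(sqrt(3)*y*(-(48*sqrt(577) + 1153)^(1/3) + (48*sqrt(577) + 1153)^(-1/3))/48) + C4*exp(-y*((48*sqrt(577) + 1153)^(-1/3) + 1 + (48*sqrt(577) + 1153)^(1/3))/24) + 9*y/8


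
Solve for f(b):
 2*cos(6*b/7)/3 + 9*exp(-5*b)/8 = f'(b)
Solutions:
 f(b) = C1 + 7*sin(6*b/7)/9 - 9*exp(-5*b)/40


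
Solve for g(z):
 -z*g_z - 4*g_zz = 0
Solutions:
 g(z) = C1 + C2*erf(sqrt(2)*z/4)


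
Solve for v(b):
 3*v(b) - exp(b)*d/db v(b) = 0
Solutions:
 v(b) = C1*exp(-3*exp(-b))


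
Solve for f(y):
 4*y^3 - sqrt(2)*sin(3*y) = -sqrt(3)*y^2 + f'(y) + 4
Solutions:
 f(y) = C1 + y^4 + sqrt(3)*y^3/3 - 4*y + sqrt(2)*cos(3*y)/3


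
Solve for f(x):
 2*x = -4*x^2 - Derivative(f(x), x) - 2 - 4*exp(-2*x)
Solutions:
 f(x) = C1 - 4*x^3/3 - x^2 - 2*x + 2*exp(-2*x)


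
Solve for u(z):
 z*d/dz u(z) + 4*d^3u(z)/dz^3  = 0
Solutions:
 u(z) = C1 + Integral(C2*airyai(-2^(1/3)*z/2) + C3*airybi(-2^(1/3)*z/2), z)


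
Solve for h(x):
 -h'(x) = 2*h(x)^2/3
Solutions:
 h(x) = 3/(C1 + 2*x)


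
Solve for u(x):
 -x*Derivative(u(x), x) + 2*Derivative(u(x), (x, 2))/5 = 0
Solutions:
 u(x) = C1 + C2*erfi(sqrt(5)*x/2)


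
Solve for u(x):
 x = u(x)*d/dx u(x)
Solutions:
 u(x) = -sqrt(C1 + x^2)
 u(x) = sqrt(C1 + x^2)


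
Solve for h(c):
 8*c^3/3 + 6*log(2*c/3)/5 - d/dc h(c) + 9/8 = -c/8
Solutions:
 h(c) = C1 + 2*c^4/3 + c^2/16 + 6*c*log(c)/5 - 6*c*log(3)/5 - 3*c/40 + 6*c*log(2)/5


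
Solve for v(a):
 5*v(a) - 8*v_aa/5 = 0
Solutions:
 v(a) = C1*exp(-5*sqrt(2)*a/4) + C2*exp(5*sqrt(2)*a/4)


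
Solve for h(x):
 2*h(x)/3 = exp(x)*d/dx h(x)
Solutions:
 h(x) = C1*exp(-2*exp(-x)/3)


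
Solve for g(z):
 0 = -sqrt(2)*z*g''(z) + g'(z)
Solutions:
 g(z) = C1 + C2*z^(sqrt(2)/2 + 1)


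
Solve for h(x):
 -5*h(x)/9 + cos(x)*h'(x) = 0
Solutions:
 h(x) = C1*(sin(x) + 1)^(5/18)/(sin(x) - 1)^(5/18)


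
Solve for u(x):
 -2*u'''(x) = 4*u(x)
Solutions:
 u(x) = C3*exp(-2^(1/3)*x) + (C1*sin(2^(1/3)*sqrt(3)*x/2) + C2*cos(2^(1/3)*sqrt(3)*x/2))*exp(2^(1/3)*x/2)


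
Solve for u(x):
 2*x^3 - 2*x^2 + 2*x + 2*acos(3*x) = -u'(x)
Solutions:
 u(x) = C1 - x^4/2 + 2*x^3/3 - x^2 - 2*x*acos(3*x) + 2*sqrt(1 - 9*x^2)/3


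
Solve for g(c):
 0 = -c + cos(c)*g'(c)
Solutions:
 g(c) = C1 + Integral(c/cos(c), c)


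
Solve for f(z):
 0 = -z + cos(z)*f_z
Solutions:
 f(z) = C1 + Integral(z/cos(z), z)


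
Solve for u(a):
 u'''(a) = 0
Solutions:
 u(a) = C1 + C2*a + C3*a^2


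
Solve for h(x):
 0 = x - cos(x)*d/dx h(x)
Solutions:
 h(x) = C1 + Integral(x/cos(x), x)


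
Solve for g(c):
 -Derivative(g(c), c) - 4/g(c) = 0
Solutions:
 g(c) = -sqrt(C1 - 8*c)
 g(c) = sqrt(C1 - 8*c)


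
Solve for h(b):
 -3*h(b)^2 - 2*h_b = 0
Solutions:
 h(b) = 2/(C1 + 3*b)


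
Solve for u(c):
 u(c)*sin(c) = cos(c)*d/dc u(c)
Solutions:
 u(c) = C1/cos(c)


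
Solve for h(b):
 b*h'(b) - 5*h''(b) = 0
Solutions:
 h(b) = C1 + C2*erfi(sqrt(10)*b/10)


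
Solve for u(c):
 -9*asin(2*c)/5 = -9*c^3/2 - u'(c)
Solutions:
 u(c) = C1 - 9*c^4/8 + 9*c*asin(2*c)/5 + 9*sqrt(1 - 4*c^2)/10


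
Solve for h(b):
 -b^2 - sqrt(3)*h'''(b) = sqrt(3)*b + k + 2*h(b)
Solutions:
 h(b) = C3*exp(-2^(1/3)*3^(5/6)*b/3) - b^2/2 - sqrt(3)*b/2 - k/2 + (C1*sin(6^(1/3)*b/2) + C2*cos(6^(1/3)*b/2))*exp(2^(1/3)*3^(5/6)*b/6)


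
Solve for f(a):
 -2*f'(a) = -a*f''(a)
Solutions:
 f(a) = C1 + C2*a^3


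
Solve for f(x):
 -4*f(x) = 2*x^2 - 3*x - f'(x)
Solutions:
 f(x) = C1*exp(4*x) - x^2/2 + x/2 + 1/8


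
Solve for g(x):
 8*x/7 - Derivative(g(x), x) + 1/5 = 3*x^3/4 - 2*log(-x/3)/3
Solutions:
 g(x) = C1 - 3*x^4/16 + 4*x^2/7 + 2*x*log(-x)/3 + x*(-10*log(3) - 7)/15


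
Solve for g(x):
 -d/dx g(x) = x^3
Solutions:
 g(x) = C1 - x^4/4


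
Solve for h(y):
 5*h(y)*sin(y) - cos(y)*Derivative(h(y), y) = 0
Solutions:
 h(y) = C1/cos(y)^5


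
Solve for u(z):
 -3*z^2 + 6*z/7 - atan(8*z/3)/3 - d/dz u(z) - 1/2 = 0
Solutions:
 u(z) = C1 - z^3 + 3*z^2/7 - z*atan(8*z/3)/3 - z/2 + log(64*z^2 + 9)/16


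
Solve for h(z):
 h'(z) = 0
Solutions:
 h(z) = C1


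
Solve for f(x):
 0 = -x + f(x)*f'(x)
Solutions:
 f(x) = -sqrt(C1 + x^2)
 f(x) = sqrt(C1 + x^2)


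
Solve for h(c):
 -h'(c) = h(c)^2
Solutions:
 h(c) = 1/(C1 + c)


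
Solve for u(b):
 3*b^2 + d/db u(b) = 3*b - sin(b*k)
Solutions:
 u(b) = C1 - b^3 + 3*b^2/2 + cos(b*k)/k


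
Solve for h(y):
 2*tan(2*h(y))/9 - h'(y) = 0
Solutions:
 h(y) = -asin(C1*exp(4*y/9))/2 + pi/2
 h(y) = asin(C1*exp(4*y/9))/2


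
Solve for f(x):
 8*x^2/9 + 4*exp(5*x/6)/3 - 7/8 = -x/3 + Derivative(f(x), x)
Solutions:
 f(x) = C1 + 8*x^3/27 + x^2/6 - 7*x/8 + 8*exp(5*x/6)/5


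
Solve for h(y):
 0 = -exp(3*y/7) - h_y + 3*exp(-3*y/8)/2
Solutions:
 h(y) = C1 - 7*exp(3*y/7)/3 - 4*exp(-3*y/8)


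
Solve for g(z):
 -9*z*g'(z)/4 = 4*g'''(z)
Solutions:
 g(z) = C1 + Integral(C2*airyai(-6^(2/3)*z/4) + C3*airybi(-6^(2/3)*z/4), z)


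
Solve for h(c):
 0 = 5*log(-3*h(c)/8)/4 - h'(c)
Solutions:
 -4*Integral(1/(log(-_y) - 3*log(2) + log(3)), (_y, h(c)))/5 = C1 - c


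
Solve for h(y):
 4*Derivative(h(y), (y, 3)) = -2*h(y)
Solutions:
 h(y) = C3*exp(-2^(2/3)*y/2) + (C1*sin(2^(2/3)*sqrt(3)*y/4) + C2*cos(2^(2/3)*sqrt(3)*y/4))*exp(2^(2/3)*y/4)


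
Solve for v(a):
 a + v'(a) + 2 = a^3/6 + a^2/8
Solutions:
 v(a) = C1 + a^4/24 + a^3/24 - a^2/2 - 2*a


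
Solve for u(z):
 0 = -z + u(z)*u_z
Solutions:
 u(z) = -sqrt(C1 + z^2)
 u(z) = sqrt(C1 + z^2)


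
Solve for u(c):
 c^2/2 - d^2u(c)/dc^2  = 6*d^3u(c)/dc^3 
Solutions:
 u(c) = C1 + C2*c + C3*exp(-c/6) + c^4/24 - c^3 + 18*c^2


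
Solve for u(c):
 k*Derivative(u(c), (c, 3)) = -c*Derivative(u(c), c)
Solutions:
 u(c) = C1 + Integral(C2*airyai(c*(-1/k)^(1/3)) + C3*airybi(c*(-1/k)^(1/3)), c)


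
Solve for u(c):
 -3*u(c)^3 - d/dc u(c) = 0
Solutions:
 u(c) = -sqrt(2)*sqrt(-1/(C1 - 3*c))/2
 u(c) = sqrt(2)*sqrt(-1/(C1 - 3*c))/2


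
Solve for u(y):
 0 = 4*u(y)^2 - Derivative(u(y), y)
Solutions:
 u(y) = -1/(C1 + 4*y)


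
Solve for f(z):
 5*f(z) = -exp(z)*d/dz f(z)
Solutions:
 f(z) = C1*exp(5*exp(-z))


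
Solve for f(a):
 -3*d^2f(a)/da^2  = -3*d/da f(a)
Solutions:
 f(a) = C1 + C2*exp(a)


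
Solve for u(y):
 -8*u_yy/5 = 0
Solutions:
 u(y) = C1 + C2*y


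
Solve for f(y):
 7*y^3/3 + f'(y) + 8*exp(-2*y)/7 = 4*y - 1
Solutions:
 f(y) = C1 - 7*y^4/12 + 2*y^2 - y + 4*exp(-2*y)/7


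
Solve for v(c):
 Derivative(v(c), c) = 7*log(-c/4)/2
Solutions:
 v(c) = C1 + 7*c*log(-c)/2 + c*(-7*log(2) - 7/2)


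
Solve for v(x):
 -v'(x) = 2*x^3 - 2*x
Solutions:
 v(x) = C1 - x^4/2 + x^2


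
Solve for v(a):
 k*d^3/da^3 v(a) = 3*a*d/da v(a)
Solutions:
 v(a) = C1 + Integral(C2*airyai(3^(1/3)*a*(1/k)^(1/3)) + C3*airybi(3^(1/3)*a*(1/k)^(1/3)), a)


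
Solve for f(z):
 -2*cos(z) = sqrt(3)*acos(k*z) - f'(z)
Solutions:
 f(z) = C1 + sqrt(3)*Piecewise((z*acos(k*z) - sqrt(-k^2*z^2 + 1)/k, Ne(k, 0)), (pi*z/2, True)) + 2*sin(z)


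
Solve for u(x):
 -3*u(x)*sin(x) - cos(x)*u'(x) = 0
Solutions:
 u(x) = C1*cos(x)^3


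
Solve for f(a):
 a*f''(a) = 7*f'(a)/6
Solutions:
 f(a) = C1 + C2*a^(13/6)


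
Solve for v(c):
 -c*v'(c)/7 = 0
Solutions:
 v(c) = C1


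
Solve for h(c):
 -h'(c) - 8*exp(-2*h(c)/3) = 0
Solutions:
 h(c) = 3*log(-sqrt(C1 - 8*c)) - 3*log(3) + 3*log(6)/2
 h(c) = 3*log(C1 - 8*c)/2 - 3*log(3) + 3*log(6)/2


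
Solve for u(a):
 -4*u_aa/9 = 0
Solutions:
 u(a) = C1 + C2*a


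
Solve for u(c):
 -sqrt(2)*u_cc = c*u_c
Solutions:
 u(c) = C1 + C2*erf(2^(1/4)*c/2)


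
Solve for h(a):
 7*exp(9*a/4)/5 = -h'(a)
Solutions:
 h(a) = C1 - 28*exp(9*a/4)/45


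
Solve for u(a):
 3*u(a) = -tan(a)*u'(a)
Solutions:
 u(a) = C1/sin(a)^3


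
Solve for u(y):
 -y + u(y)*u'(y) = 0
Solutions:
 u(y) = -sqrt(C1 + y^2)
 u(y) = sqrt(C1 + y^2)


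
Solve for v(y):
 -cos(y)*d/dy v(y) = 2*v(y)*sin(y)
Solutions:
 v(y) = C1*cos(y)^2


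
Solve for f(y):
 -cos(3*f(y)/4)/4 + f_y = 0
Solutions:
 -y/4 - 2*log(sin(3*f(y)/4) - 1)/3 + 2*log(sin(3*f(y)/4) + 1)/3 = C1


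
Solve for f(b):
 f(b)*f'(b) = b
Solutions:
 f(b) = -sqrt(C1 + b^2)
 f(b) = sqrt(C1 + b^2)


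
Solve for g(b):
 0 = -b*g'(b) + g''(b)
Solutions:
 g(b) = C1 + C2*erfi(sqrt(2)*b/2)


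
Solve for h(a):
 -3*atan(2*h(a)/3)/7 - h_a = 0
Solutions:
 Integral(1/atan(2*_y/3), (_y, h(a))) = C1 - 3*a/7


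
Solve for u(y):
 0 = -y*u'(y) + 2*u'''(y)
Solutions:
 u(y) = C1 + Integral(C2*airyai(2^(2/3)*y/2) + C3*airybi(2^(2/3)*y/2), y)


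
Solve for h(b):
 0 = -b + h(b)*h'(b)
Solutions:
 h(b) = -sqrt(C1 + b^2)
 h(b) = sqrt(C1 + b^2)


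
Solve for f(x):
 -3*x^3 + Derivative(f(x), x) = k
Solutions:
 f(x) = C1 + k*x + 3*x^4/4


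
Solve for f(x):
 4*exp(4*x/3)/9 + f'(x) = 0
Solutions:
 f(x) = C1 - exp(4*x/3)/3


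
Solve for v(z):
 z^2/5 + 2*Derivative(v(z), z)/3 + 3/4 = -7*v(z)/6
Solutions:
 v(z) = C1*exp(-7*z/4) - 6*z^2/35 + 48*z/245 - 2589/3430


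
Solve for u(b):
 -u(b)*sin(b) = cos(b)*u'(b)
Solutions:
 u(b) = C1*cos(b)


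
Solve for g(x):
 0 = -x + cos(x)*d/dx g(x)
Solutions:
 g(x) = C1 + Integral(x/cos(x), x)


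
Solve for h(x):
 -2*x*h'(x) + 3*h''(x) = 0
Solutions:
 h(x) = C1 + C2*erfi(sqrt(3)*x/3)


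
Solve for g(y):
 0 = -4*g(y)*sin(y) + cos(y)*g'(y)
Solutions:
 g(y) = C1/cos(y)^4


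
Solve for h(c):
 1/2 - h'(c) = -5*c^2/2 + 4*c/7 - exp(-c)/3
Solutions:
 h(c) = C1 + 5*c^3/6 - 2*c^2/7 + c/2 - exp(-c)/3


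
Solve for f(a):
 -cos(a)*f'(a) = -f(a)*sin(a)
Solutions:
 f(a) = C1/cos(a)


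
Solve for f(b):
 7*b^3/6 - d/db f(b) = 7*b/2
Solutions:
 f(b) = C1 + 7*b^4/24 - 7*b^2/4


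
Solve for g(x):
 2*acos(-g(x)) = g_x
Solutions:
 Integral(1/acos(-_y), (_y, g(x))) = C1 + 2*x


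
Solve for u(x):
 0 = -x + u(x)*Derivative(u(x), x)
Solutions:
 u(x) = -sqrt(C1 + x^2)
 u(x) = sqrt(C1 + x^2)


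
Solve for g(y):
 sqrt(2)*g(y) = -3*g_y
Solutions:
 g(y) = C1*exp(-sqrt(2)*y/3)


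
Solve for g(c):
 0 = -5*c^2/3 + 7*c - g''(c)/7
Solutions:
 g(c) = C1 + C2*c - 35*c^4/36 + 49*c^3/6


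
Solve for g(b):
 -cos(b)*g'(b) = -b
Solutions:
 g(b) = C1 + Integral(b/cos(b), b)


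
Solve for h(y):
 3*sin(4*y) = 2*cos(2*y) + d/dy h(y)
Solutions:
 h(y) = C1 - sin(2*y) - 3*cos(4*y)/4


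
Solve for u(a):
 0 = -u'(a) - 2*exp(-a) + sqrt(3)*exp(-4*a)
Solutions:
 u(a) = C1 + 2*exp(-a) - sqrt(3)*exp(-4*a)/4


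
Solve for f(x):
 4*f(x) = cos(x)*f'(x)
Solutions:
 f(x) = C1*(sin(x)^2 + 2*sin(x) + 1)/(sin(x)^2 - 2*sin(x) + 1)


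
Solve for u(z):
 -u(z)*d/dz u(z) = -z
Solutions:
 u(z) = -sqrt(C1 + z^2)
 u(z) = sqrt(C1 + z^2)


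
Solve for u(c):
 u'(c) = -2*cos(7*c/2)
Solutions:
 u(c) = C1 - 4*sin(7*c/2)/7


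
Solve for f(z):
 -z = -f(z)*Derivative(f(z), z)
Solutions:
 f(z) = -sqrt(C1 + z^2)
 f(z) = sqrt(C1 + z^2)


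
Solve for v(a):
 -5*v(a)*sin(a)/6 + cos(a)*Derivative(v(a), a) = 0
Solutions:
 v(a) = C1/cos(a)^(5/6)


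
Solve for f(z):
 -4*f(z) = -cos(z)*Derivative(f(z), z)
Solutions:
 f(z) = C1*(sin(z)^2 + 2*sin(z) + 1)/(sin(z)^2 - 2*sin(z) + 1)


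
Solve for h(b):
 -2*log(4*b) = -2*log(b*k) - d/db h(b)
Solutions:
 h(b) = C1 + 2*b*(-log(k) + 2*log(2))


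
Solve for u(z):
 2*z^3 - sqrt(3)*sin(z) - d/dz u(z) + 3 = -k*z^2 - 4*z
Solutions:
 u(z) = C1 + k*z^3/3 + z^4/2 + 2*z^2 + 3*z + sqrt(3)*cos(z)


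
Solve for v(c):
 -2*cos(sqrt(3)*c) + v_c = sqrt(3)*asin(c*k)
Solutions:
 v(c) = C1 + sqrt(3)*Piecewise((c*asin(c*k) + sqrt(-c^2*k^2 + 1)/k, Ne(k, 0)), (0, True)) + 2*sqrt(3)*sin(sqrt(3)*c)/3


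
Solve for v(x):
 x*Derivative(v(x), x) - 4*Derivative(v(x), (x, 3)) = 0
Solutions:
 v(x) = C1 + Integral(C2*airyai(2^(1/3)*x/2) + C3*airybi(2^(1/3)*x/2), x)


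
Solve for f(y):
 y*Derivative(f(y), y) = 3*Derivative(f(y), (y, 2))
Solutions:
 f(y) = C1 + C2*erfi(sqrt(6)*y/6)


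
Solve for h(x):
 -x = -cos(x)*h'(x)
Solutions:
 h(x) = C1 + Integral(x/cos(x), x)


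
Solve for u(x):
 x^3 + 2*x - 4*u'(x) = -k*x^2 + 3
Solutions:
 u(x) = C1 + k*x^3/12 + x^4/16 + x^2/4 - 3*x/4


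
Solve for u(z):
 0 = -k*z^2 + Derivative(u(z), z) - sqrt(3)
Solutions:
 u(z) = C1 + k*z^3/3 + sqrt(3)*z


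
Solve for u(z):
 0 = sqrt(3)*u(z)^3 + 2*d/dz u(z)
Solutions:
 u(z) = -sqrt(-1/(C1 - sqrt(3)*z))
 u(z) = sqrt(-1/(C1 - sqrt(3)*z))


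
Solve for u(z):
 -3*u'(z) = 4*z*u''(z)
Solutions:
 u(z) = C1 + C2*z^(1/4)


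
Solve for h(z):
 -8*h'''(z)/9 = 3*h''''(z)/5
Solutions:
 h(z) = C1 + C2*z + C3*z^2 + C4*exp(-40*z/27)


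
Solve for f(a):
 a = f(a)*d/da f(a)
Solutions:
 f(a) = -sqrt(C1 + a^2)
 f(a) = sqrt(C1 + a^2)


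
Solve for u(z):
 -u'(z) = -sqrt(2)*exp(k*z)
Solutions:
 u(z) = C1 + sqrt(2)*exp(k*z)/k


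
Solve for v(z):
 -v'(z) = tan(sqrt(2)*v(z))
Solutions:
 v(z) = sqrt(2)*(pi - asin(C1*exp(-sqrt(2)*z)))/2
 v(z) = sqrt(2)*asin(C1*exp(-sqrt(2)*z))/2


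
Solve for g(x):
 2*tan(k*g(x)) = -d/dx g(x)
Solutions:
 g(x) = Piecewise((-asin(exp(C1*k - 2*k*x))/k + pi/k, Ne(k, 0)), (nan, True))
 g(x) = Piecewise((asin(exp(C1*k - 2*k*x))/k, Ne(k, 0)), (nan, True))


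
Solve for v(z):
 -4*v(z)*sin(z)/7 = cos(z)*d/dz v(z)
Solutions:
 v(z) = C1*cos(z)^(4/7)


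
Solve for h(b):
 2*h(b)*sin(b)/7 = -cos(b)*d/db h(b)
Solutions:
 h(b) = C1*cos(b)^(2/7)


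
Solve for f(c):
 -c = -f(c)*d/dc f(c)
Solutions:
 f(c) = -sqrt(C1 + c^2)
 f(c) = sqrt(C1 + c^2)


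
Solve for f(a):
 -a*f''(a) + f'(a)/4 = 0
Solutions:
 f(a) = C1 + C2*a^(5/4)


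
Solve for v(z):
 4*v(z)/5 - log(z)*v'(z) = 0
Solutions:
 v(z) = C1*exp(4*li(z)/5)


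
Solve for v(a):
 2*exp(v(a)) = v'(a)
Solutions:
 v(a) = log(-1/(C1 + 2*a))


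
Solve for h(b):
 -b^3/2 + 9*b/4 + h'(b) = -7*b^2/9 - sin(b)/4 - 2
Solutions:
 h(b) = C1 + b^4/8 - 7*b^3/27 - 9*b^2/8 - 2*b + cos(b)/4


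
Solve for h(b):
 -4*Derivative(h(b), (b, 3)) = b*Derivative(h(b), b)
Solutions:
 h(b) = C1 + Integral(C2*airyai(-2^(1/3)*b/2) + C3*airybi(-2^(1/3)*b/2), b)


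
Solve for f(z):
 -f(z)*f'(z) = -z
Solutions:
 f(z) = -sqrt(C1 + z^2)
 f(z) = sqrt(C1 + z^2)


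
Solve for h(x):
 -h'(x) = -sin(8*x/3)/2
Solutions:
 h(x) = C1 - 3*cos(8*x/3)/16


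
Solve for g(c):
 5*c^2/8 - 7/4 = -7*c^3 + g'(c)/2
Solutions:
 g(c) = C1 + 7*c^4/2 + 5*c^3/12 - 7*c/2


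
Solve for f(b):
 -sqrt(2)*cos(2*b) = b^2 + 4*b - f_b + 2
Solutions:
 f(b) = C1 + b^3/3 + 2*b^2 + 2*b + sqrt(2)*sin(2*b)/2


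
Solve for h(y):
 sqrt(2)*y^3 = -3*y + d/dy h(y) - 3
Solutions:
 h(y) = C1 + sqrt(2)*y^4/4 + 3*y^2/2 + 3*y


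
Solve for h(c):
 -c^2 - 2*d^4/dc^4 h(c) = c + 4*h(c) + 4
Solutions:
 h(c) = -c^2/4 - c/4 + (C1*sin(2^(3/4)*c/2) + C2*cos(2^(3/4)*c/2))*exp(-2^(3/4)*c/2) + (C3*sin(2^(3/4)*c/2) + C4*cos(2^(3/4)*c/2))*exp(2^(3/4)*c/2) - 1


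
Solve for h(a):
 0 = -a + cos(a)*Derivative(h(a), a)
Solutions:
 h(a) = C1 + Integral(a/cos(a), a)


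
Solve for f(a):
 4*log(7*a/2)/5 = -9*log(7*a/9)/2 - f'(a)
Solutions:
 f(a) = C1 - 53*a*log(a)/10 - 53*a*log(7)/10 + 4*a*log(2)/5 + 53*a/10 + 9*a*log(3)


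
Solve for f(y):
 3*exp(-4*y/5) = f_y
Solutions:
 f(y) = C1 - 15*exp(-4*y/5)/4


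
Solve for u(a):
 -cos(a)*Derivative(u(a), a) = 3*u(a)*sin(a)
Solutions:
 u(a) = C1*cos(a)^3


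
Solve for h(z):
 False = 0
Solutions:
 h(z) = C1 + zoo*z - log(cos(z))/2


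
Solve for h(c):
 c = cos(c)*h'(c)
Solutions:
 h(c) = C1 + Integral(c/cos(c), c)


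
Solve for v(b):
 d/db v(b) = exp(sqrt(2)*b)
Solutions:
 v(b) = C1 + sqrt(2)*exp(sqrt(2)*b)/2


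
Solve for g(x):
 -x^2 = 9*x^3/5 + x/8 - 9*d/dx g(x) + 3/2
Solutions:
 g(x) = C1 + x^4/20 + x^3/27 + x^2/144 + x/6


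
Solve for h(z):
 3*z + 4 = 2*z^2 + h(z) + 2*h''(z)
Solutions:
 h(z) = C1*sin(sqrt(2)*z/2) + C2*cos(sqrt(2)*z/2) - 2*z^2 + 3*z + 12


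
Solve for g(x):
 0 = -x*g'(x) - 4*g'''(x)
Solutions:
 g(x) = C1 + Integral(C2*airyai(-2^(1/3)*x/2) + C3*airybi(-2^(1/3)*x/2), x)


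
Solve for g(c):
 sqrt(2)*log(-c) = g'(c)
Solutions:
 g(c) = C1 + sqrt(2)*c*log(-c) - sqrt(2)*c


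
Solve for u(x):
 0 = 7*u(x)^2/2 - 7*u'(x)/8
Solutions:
 u(x) = -1/(C1 + 4*x)


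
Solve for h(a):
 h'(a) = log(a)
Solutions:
 h(a) = C1 + a*log(a) - a


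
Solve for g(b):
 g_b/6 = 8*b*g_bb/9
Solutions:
 g(b) = C1 + C2*b^(19/16)


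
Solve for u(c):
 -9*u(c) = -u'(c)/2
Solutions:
 u(c) = C1*exp(18*c)


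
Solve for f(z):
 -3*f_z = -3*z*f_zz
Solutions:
 f(z) = C1 + C2*z^2


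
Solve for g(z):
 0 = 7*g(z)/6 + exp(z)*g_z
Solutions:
 g(z) = C1*exp(7*exp(-z)/6)


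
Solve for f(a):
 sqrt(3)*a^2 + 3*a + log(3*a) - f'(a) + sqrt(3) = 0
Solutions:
 f(a) = C1 + sqrt(3)*a^3/3 + 3*a^2/2 + a*log(a) - a + a*log(3) + sqrt(3)*a


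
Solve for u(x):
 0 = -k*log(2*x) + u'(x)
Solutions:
 u(x) = C1 + k*x*log(x) - k*x + k*x*log(2)


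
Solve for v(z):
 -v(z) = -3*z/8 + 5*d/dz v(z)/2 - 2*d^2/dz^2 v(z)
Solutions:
 v(z) = C1*exp(z*(5 - sqrt(57))/8) + C2*exp(z*(5 + sqrt(57))/8) + 3*z/8 - 15/16


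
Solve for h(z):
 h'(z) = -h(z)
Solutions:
 h(z) = C1*exp(-z)


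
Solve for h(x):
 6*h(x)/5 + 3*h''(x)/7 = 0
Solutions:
 h(x) = C1*sin(sqrt(70)*x/5) + C2*cos(sqrt(70)*x/5)


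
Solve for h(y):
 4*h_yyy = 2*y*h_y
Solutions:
 h(y) = C1 + Integral(C2*airyai(2^(2/3)*y/2) + C3*airybi(2^(2/3)*y/2), y)


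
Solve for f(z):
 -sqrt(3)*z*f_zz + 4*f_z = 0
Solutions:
 f(z) = C1 + C2*z^(1 + 4*sqrt(3)/3)


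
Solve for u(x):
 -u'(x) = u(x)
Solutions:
 u(x) = C1*exp(-x)


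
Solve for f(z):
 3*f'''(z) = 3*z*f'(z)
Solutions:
 f(z) = C1 + Integral(C2*airyai(z) + C3*airybi(z), z)


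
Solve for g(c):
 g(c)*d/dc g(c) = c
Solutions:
 g(c) = -sqrt(C1 + c^2)
 g(c) = sqrt(C1 + c^2)


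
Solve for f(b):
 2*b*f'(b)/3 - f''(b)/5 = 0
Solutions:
 f(b) = C1 + C2*erfi(sqrt(15)*b/3)


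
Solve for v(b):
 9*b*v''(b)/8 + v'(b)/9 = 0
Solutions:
 v(b) = C1 + C2*b^(73/81)


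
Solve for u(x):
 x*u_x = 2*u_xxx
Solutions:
 u(x) = C1 + Integral(C2*airyai(2^(2/3)*x/2) + C3*airybi(2^(2/3)*x/2), x)


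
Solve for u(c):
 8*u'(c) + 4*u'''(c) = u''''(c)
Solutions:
 u(c) = C1 + C2*exp(c*(-2^(2/3)*(3*sqrt(177) + 43)^(1/3) - 8*2^(1/3)/(3*sqrt(177) + 43)^(1/3) + 8)/6)*sin(2^(1/3)*sqrt(3)*c*(-2^(1/3)*(3*sqrt(177) + 43)^(1/3) + 8/(3*sqrt(177) + 43)^(1/3))/6) + C3*exp(c*(-2^(2/3)*(3*sqrt(177) + 43)^(1/3) - 8*2^(1/3)/(3*sqrt(177) + 43)^(1/3) + 8)/6)*cos(2^(1/3)*sqrt(3)*c*(-2^(1/3)*(3*sqrt(177) + 43)^(1/3) + 8/(3*sqrt(177) + 43)^(1/3))/6) + C4*exp(c*(8*2^(1/3)/(3*sqrt(177) + 43)^(1/3) + 4 + 2^(2/3)*(3*sqrt(177) + 43)^(1/3))/3)


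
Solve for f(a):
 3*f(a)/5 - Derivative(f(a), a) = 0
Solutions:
 f(a) = C1*exp(3*a/5)


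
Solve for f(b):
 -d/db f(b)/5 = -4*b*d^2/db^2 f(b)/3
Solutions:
 f(b) = C1 + C2*b^(23/20)


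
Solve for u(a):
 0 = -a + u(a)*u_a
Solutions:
 u(a) = -sqrt(C1 + a^2)
 u(a) = sqrt(C1 + a^2)


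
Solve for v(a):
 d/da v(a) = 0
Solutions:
 v(a) = C1


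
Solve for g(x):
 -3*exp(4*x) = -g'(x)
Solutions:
 g(x) = C1 + 3*exp(4*x)/4


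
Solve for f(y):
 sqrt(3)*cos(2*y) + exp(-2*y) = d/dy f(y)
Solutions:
 f(y) = C1 + sqrt(3)*sin(2*y)/2 - exp(-2*y)/2


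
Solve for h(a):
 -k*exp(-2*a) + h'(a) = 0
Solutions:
 h(a) = C1 - k*exp(-2*a)/2


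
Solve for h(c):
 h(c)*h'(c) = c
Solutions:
 h(c) = -sqrt(C1 + c^2)
 h(c) = sqrt(C1 + c^2)


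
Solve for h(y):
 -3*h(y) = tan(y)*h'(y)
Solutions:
 h(y) = C1/sin(y)^3


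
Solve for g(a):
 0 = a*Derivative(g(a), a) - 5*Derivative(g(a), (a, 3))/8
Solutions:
 g(a) = C1 + Integral(C2*airyai(2*5^(2/3)*a/5) + C3*airybi(2*5^(2/3)*a/5), a)


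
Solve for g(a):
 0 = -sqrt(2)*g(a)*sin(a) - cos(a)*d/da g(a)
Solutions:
 g(a) = C1*cos(a)^(sqrt(2))


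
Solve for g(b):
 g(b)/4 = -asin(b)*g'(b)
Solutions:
 g(b) = C1*exp(-Integral(1/asin(b), b)/4)


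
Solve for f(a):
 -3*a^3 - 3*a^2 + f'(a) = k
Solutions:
 f(a) = C1 + 3*a^4/4 + a^3 + a*k


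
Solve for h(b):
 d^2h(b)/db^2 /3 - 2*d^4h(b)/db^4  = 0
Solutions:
 h(b) = C1 + C2*b + C3*exp(-sqrt(6)*b/6) + C4*exp(sqrt(6)*b/6)


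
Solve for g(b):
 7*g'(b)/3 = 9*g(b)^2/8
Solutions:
 g(b) = -56/(C1 + 27*b)


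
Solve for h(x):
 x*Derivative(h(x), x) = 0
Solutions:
 h(x) = C1


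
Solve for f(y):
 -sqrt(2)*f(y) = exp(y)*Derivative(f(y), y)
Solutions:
 f(y) = C1*exp(sqrt(2)*exp(-y))


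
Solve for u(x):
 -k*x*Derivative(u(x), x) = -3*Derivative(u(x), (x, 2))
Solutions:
 u(x) = Piecewise((-sqrt(6)*sqrt(pi)*C1*erf(sqrt(6)*x*sqrt(-k)/6)/(2*sqrt(-k)) - C2, (k > 0) | (k < 0)), (-C1*x - C2, True))


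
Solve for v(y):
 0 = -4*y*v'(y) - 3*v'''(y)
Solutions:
 v(y) = C1 + Integral(C2*airyai(-6^(2/3)*y/3) + C3*airybi(-6^(2/3)*y/3), y)


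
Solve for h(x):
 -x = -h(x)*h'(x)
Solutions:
 h(x) = -sqrt(C1 + x^2)
 h(x) = sqrt(C1 + x^2)


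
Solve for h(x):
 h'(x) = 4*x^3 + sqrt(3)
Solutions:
 h(x) = C1 + x^4 + sqrt(3)*x


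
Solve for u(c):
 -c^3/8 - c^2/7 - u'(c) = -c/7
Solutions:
 u(c) = C1 - c^4/32 - c^3/21 + c^2/14


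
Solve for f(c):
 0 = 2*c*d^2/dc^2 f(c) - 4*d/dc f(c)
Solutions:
 f(c) = C1 + C2*c^3


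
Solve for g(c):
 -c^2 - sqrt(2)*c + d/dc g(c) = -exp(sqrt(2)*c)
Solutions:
 g(c) = C1 + c^3/3 + sqrt(2)*c^2/2 - sqrt(2)*exp(sqrt(2)*c)/2


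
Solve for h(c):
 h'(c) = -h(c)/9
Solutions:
 h(c) = C1*exp(-c/9)


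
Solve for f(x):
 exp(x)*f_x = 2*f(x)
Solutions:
 f(x) = C1*exp(-2*exp(-x))


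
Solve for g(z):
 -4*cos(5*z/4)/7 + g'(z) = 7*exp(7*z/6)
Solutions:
 g(z) = C1 + 6*exp(7*z/6) + 16*sin(5*z/4)/35


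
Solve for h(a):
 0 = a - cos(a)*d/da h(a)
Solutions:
 h(a) = C1 + Integral(a/cos(a), a)


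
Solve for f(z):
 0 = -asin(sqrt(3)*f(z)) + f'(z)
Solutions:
 Integral(1/asin(sqrt(3)*_y), (_y, f(z))) = C1 + z


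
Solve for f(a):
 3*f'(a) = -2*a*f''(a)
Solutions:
 f(a) = C1 + C2/sqrt(a)


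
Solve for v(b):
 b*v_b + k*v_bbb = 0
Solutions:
 v(b) = C1 + Integral(C2*airyai(b*(-1/k)^(1/3)) + C3*airybi(b*(-1/k)^(1/3)), b)


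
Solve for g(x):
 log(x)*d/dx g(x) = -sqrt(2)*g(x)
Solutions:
 g(x) = C1*exp(-sqrt(2)*li(x))


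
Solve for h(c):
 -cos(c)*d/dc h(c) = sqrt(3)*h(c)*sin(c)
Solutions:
 h(c) = C1*cos(c)^(sqrt(3))


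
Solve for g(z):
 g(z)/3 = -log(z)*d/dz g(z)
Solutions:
 g(z) = C1*exp(-li(z)/3)


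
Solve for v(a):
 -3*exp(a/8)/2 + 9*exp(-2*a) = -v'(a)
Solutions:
 v(a) = C1 + 12*exp(a/8) + 9*exp(-2*a)/2


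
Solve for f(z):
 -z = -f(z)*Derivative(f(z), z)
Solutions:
 f(z) = -sqrt(C1 + z^2)
 f(z) = sqrt(C1 + z^2)


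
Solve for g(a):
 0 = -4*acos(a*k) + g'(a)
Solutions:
 g(a) = C1 + 4*Piecewise((a*acos(a*k) - sqrt(-a^2*k^2 + 1)/k, Ne(k, 0)), (pi*a/2, True))


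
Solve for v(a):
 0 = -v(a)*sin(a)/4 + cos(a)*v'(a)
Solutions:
 v(a) = C1/cos(a)^(1/4)


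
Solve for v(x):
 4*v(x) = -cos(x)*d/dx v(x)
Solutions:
 v(x) = C1*(sin(x)^2 - 2*sin(x) + 1)/(sin(x)^2 + 2*sin(x) + 1)


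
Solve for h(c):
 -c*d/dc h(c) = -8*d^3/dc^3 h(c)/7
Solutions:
 h(c) = C1 + Integral(C2*airyai(7^(1/3)*c/2) + C3*airybi(7^(1/3)*c/2), c)


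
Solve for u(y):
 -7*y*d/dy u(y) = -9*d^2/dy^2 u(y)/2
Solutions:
 u(y) = C1 + C2*erfi(sqrt(7)*y/3)


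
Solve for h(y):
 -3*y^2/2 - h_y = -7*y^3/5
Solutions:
 h(y) = C1 + 7*y^4/20 - y^3/2


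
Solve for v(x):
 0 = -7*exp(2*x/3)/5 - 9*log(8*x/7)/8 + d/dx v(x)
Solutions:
 v(x) = C1 + 9*x*log(x)/8 + 9*x*(-log(7) - 1 + 3*log(2))/8 + 21*exp(2*x/3)/10


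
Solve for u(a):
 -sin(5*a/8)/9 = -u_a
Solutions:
 u(a) = C1 - 8*cos(5*a/8)/45


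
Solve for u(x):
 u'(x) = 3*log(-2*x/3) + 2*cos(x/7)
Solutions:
 u(x) = C1 + 3*x*log(-x) - 3*x*log(3) - 3*x + 3*x*log(2) + 14*sin(x/7)


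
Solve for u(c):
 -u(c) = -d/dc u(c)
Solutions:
 u(c) = C1*exp(c)


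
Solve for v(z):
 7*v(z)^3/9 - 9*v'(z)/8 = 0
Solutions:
 v(z) = -9*sqrt(2)*sqrt(-1/(C1 + 56*z))/2
 v(z) = 9*sqrt(2)*sqrt(-1/(C1 + 56*z))/2


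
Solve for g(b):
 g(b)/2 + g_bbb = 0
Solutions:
 g(b) = C3*exp(-2^(2/3)*b/2) + (C1*sin(2^(2/3)*sqrt(3)*b/4) + C2*cos(2^(2/3)*sqrt(3)*b/4))*exp(2^(2/3)*b/4)


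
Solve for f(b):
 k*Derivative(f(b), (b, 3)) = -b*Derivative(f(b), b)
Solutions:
 f(b) = C1 + Integral(C2*airyai(b*(-1/k)^(1/3)) + C3*airybi(b*(-1/k)^(1/3)), b)


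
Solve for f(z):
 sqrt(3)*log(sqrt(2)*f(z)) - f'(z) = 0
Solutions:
 -2*sqrt(3)*Integral(1/(2*log(_y) + log(2)), (_y, f(z)))/3 = C1 - z


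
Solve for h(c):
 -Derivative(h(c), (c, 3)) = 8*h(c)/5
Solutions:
 h(c) = C3*exp(-2*5^(2/3)*c/5) + (C1*sin(sqrt(3)*5^(2/3)*c/5) + C2*cos(sqrt(3)*5^(2/3)*c/5))*exp(5^(2/3)*c/5)


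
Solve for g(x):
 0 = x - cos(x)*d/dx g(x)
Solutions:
 g(x) = C1 + Integral(x/cos(x), x)


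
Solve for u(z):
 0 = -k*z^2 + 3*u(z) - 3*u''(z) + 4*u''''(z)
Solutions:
 u(z) = k*z^2/3 + 2*k/3 + (C1*sin(sqrt(2)*3^(1/4)*z*sin(atan(sqrt(39)/3)/2)/2) + C2*cos(sqrt(2)*3^(1/4)*z*sin(atan(sqrt(39)/3)/2)/2))*exp(-sqrt(2)*3^(1/4)*z*cos(atan(sqrt(39)/3)/2)/2) + (C3*sin(sqrt(2)*3^(1/4)*z*sin(atan(sqrt(39)/3)/2)/2) + C4*cos(sqrt(2)*3^(1/4)*z*sin(atan(sqrt(39)/3)/2)/2))*exp(sqrt(2)*3^(1/4)*z*cos(atan(sqrt(39)/3)/2)/2)


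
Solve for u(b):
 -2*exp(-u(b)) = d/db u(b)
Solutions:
 u(b) = log(C1 - 2*b)


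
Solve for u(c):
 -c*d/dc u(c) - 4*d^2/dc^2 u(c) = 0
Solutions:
 u(c) = C1 + C2*erf(sqrt(2)*c/4)


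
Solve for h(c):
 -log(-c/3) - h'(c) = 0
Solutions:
 h(c) = C1 - c*log(-c) + c*(1 + log(3))


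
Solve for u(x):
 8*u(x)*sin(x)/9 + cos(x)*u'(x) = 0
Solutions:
 u(x) = C1*cos(x)^(8/9)


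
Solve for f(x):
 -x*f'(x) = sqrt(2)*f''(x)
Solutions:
 f(x) = C1 + C2*erf(2^(1/4)*x/2)


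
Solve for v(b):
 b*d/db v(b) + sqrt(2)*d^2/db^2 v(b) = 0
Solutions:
 v(b) = C1 + C2*erf(2^(1/4)*b/2)


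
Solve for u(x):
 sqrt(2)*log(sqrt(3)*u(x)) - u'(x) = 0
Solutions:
 -sqrt(2)*Integral(1/(2*log(_y) + log(3)), (_y, u(x))) = C1 - x


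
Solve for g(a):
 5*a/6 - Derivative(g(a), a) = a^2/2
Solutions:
 g(a) = C1 - a^3/6 + 5*a^2/12


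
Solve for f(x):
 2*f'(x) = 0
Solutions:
 f(x) = C1


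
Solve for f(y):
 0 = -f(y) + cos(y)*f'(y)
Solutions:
 f(y) = C1*sqrt(sin(y) + 1)/sqrt(sin(y) - 1)


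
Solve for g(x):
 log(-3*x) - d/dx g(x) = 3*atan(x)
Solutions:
 g(x) = C1 + x*log(-x) - 3*x*atan(x) - x + x*log(3) + 3*log(x^2 + 1)/2


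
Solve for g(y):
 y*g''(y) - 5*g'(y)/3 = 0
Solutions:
 g(y) = C1 + C2*y^(8/3)


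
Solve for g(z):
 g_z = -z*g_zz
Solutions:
 g(z) = C1 + C2*log(z)


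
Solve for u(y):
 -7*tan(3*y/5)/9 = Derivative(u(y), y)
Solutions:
 u(y) = C1 + 35*log(cos(3*y/5))/27


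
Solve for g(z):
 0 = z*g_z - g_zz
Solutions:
 g(z) = C1 + C2*erfi(sqrt(2)*z/2)


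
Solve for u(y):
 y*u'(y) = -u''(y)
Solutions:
 u(y) = C1 + C2*erf(sqrt(2)*y/2)


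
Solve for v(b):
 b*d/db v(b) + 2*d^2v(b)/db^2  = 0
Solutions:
 v(b) = C1 + C2*erf(b/2)


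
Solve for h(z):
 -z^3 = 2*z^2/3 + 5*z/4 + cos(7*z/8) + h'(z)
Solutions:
 h(z) = C1 - z^4/4 - 2*z^3/9 - 5*z^2/8 - 8*sin(7*z/8)/7


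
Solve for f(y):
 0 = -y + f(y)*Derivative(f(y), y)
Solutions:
 f(y) = -sqrt(C1 + y^2)
 f(y) = sqrt(C1 + y^2)


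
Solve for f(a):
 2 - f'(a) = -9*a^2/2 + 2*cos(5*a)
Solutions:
 f(a) = C1 + 3*a^3/2 + 2*a - 2*sin(5*a)/5


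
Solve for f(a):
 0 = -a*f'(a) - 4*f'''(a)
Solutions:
 f(a) = C1 + Integral(C2*airyai(-2^(1/3)*a/2) + C3*airybi(-2^(1/3)*a/2), a)


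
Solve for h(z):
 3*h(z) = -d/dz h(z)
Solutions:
 h(z) = C1*exp(-3*z)


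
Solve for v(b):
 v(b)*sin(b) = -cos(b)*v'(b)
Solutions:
 v(b) = C1*cos(b)


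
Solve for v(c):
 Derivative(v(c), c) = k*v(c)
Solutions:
 v(c) = C1*exp(c*k)


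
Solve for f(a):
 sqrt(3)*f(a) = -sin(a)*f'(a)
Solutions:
 f(a) = C1*(cos(a) + 1)^(sqrt(3)/2)/(cos(a) - 1)^(sqrt(3)/2)


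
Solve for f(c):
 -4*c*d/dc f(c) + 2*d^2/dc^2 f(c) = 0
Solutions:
 f(c) = C1 + C2*erfi(c)


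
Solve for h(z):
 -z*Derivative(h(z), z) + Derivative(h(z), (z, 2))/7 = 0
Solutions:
 h(z) = C1 + C2*erfi(sqrt(14)*z/2)


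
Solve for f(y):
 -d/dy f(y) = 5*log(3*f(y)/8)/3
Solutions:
 -3*Integral(1/(-log(_y) - log(3) + 3*log(2)), (_y, f(y)))/5 = C1 - y


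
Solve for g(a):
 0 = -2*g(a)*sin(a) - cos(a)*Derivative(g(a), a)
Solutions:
 g(a) = C1*cos(a)^2


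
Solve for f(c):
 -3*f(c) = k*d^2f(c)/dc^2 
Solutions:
 f(c) = C1*exp(-sqrt(3)*c*sqrt(-1/k)) + C2*exp(sqrt(3)*c*sqrt(-1/k))


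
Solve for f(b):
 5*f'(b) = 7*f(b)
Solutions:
 f(b) = C1*exp(7*b/5)


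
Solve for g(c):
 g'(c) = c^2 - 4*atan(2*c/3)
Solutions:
 g(c) = C1 + c^3/3 - 4*c*atan(2*c/3) + 3*log(4*c^2 + 9)


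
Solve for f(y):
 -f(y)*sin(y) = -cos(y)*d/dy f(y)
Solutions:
 f(y) = C1/cos(y)


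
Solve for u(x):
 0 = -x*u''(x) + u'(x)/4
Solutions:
 u(x) = C1 + C2*x^(5/4)


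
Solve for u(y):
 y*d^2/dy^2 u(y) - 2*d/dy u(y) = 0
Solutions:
 u(y) = C1 + C2*y^3


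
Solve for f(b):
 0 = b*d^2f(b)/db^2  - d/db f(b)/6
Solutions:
 f(b) = C1 + C2*b^(7/6)


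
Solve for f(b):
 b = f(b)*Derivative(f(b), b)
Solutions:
 f(b) = -sqrt(C1 + b^2)
 f(b) = sqrt(C1 + b^2)


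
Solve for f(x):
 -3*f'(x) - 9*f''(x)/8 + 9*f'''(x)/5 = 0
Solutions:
 f(x) = C1 + C2*exp(x*(15 - sqrt(4065))/48) + C3*exp(x*(15 + sqrt(4065))/48)


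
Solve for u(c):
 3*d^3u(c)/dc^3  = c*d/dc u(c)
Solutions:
 u(c) = C1 + Integral(C2*airyai(3^(2/3)*c/3) + C3*airybi(3^(2/3)*c/3), c)


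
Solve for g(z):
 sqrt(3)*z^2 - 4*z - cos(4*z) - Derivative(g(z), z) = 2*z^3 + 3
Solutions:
 g(z) = C1 - z^4/2 + sqrt(3)*z^3/3 - 2*z^2 - 3*z - sin(4*z)/4


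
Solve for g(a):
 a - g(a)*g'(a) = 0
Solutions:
 g(a) = -sqrt(C1 + a^2)
 g(a) = sqrt(C1 + a^2)


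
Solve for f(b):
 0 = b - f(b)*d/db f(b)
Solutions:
 f(b) = -sqrt(C1 + b^2)
 f(b) = sqrt(C1 + b^2)


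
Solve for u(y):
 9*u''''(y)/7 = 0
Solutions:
 u(y) = C1 + C2*y + C3*y^2 + C4*y^3


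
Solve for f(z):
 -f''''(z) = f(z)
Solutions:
 f(z) = (C1*sin(sqrt(2)*z/2) + C2*cos(sqrt(2)*z/2))*exp(-sqrt(2)*z/2) + (C3*sin(sqrt(2)*z/2) + C4*cos(sqrt(2)*z/2))*exp(sqrt(2)*z/2)


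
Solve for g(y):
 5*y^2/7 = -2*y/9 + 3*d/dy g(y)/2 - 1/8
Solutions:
 g(y) = C1 + 10*y^3/63 + 2*y^2/27 + y/12


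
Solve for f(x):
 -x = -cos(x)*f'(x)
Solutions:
 f(x) = C1 + Integral(x/cos(x), x)


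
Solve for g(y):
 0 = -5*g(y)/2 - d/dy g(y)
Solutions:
 g(y) = C1*exp(-5*y/2)


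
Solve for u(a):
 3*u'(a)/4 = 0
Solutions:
 u(a) = C1


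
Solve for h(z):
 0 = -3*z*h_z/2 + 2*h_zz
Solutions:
 h(z) = C1 + C2*erfi(sqrt(6)*z/4)


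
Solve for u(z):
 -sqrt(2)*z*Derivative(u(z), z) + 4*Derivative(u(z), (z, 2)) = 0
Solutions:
 u(z) = C1 + C2*erfi(2^(3/4)*z/4)


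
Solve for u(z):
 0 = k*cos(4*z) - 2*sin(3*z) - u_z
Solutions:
 u(z) = C1 + k*sin(4*z)/4 + 2*cos(3*z)/3


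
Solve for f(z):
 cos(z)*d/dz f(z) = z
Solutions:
 f(z) = C1 + Integral(z/cos(z), z)


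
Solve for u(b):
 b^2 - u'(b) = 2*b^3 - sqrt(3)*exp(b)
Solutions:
 u(b) = C1 - b^4/2 + b^3/3 + sqrt(3)*exp(b)


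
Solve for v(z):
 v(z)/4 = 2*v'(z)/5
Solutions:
 v(z) = C1*exp(5*z/8)


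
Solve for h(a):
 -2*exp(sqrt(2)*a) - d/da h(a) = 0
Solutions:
 h(a) = C1 - sqrt(2)*exp(sqrt(2)*a)


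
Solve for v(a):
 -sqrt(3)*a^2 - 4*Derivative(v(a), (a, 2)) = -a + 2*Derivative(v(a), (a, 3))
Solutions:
 v(a) = C1 + C2*a + C3*exp(-2*a) - sqrt(3)*a^4/48 + a^3*(1 + sqrt(3))/24 - a^2*(1 + sqrt(3))/16


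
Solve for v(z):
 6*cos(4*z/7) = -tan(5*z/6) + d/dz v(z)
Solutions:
 v(z) = C1 - 6*log(cos(5*z/6))/5 + 21*sin(4*z/7)/2


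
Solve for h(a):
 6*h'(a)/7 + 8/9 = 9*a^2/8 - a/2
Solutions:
 h(a) = C1 + 7*a^3/16 - 7*a^2/24 - 28*a/27


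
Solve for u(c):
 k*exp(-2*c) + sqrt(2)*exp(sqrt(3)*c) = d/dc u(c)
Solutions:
 u(c) = C1 - k*exp(-2*c)/2 + sqrt(6)*exp(sqrt(3)*c)/3


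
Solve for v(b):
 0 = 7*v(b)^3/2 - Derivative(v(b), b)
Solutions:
 v(b) = -sqrt(-1/(C1 + 7*b))
 v(b) = sqrt(-1/(C1 + 7*b))


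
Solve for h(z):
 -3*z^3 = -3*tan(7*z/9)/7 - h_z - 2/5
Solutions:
 h(z) = C1 + 3*z^4/4 - 2*z/5 + 27*log(cos(7*z/9))/49


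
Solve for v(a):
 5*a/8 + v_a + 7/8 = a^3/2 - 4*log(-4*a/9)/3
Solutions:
 v(a) = C1 + a^4/8 - 5*a^2/16 - 4*a*log(-a)/3 + a*(-64*log(2) + 11 + 64*log(3))/24


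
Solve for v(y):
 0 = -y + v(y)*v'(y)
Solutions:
 v(y) = -sqrt(C1 + y^2)
 v(y) = sqrt(C1 + y^2)


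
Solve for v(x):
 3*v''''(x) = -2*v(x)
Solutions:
 v(x) = (C1*sin(6^(3/4)*x/6) + C2*cos(6^(3/4)*x/6))*exp(-6^(3/4)*x/6) + (C3*sin(6^(3/4)*x/6) + C4*cos(6^(3/4)*x/6))*exp(6^(3/4)*x/6)


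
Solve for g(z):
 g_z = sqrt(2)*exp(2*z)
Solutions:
 g(z) = C1 + sqrt(2)*exp(2*z)/2


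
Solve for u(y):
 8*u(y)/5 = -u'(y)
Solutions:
 u(y) = C1*exp(-8*y/5)


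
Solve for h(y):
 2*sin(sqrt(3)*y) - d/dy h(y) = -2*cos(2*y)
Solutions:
 h(y) = C1 + sin(2*y) - 2*sqrt(3)*cos(sqrt(3)*y)/3


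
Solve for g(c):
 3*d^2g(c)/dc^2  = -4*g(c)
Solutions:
 g(c) = C1*sin(2*sqrt(3)*c/3) + C2*cos(2*sqrt(3)*c/3)


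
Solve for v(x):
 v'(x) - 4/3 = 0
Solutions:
 v(x) = C1 + 4*x/3


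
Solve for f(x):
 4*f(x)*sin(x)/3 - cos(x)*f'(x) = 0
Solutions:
 f(x) = C1/cos(x)^(4/3)


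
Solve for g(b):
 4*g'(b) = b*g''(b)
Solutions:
 g(b) = C1 + C2*b^5


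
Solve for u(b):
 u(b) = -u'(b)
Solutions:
 u(b) = C1*exp(-b)


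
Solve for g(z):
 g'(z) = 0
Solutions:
 g(z) = C1


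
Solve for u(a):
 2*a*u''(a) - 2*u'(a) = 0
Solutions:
 u(a) = C1 + C2*a^2
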